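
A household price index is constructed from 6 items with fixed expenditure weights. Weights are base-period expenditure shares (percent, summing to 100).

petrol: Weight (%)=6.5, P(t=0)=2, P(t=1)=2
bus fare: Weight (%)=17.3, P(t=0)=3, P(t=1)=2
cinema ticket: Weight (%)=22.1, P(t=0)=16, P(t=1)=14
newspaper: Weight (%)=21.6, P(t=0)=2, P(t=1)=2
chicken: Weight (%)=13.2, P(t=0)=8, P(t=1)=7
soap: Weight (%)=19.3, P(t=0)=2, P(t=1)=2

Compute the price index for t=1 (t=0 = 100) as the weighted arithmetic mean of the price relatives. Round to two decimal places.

89.82

petrol: 6.5 × (2/2) = 6.5 × 1.000000 = 6.5000
bus fare: 17.3 × (2/3) = 17.3 × 0.666667 = 11.5333
cinema ticket: 22.1 × (14/16) = 22.1 × 0.875000 = 19.3375
newspaper: 21.6 × (2/2) = 21.6 × 1.000000 = 21.6000
chicken: 13.2 × (7/8) = 13.2 × 0.875000 = 11.5500
soap: 19.3 × (2/2) = 19.3 × 1.000000 = 19.3000
Index = Σ wᵢ·(p₁ᵢ/p₀ᵢ) = 6.5000 + 11.5333 + 19.3375 + 21.6000 + 11.5500 + 19.3000 = 89.8208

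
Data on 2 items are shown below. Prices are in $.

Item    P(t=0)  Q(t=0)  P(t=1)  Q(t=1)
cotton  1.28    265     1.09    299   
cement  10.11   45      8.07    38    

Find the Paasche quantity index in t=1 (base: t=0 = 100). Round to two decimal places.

97.02

Paasche quantity index uses current-period prices as weights.
ΣP(t=1)·Q(t=1) = 1.09×299 + 8.07×38 = 325.91 + 306.66 = 632.57
ΣP(t=1)·Q(t=0) = 1.09×265 + 8.07×45 = 288.85 + 363.15 = 652
Index = 632.57 / 652 × 100 = 97.0199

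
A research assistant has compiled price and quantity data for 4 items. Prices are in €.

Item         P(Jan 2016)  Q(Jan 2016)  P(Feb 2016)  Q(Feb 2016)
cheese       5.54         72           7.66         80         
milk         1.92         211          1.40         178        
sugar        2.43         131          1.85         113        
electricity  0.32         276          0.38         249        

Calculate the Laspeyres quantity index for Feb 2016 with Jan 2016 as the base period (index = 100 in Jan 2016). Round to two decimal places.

Laspeyres quantity index uses base-period prices as weights.
ΣP(Jan 2016)·Q(Feb 2016) = 5.54×80 + 1.92×178 + 2.43×113 + 0.32×249 = 443.2 + 341.76 + 274.59 + 79.68 = 1139.23
ΣP(Jan 2016)·Q(Jan 2016) = 5.54×72 + 1.92×211 + 2.43×131 + 0.32×276 = 398.88 + 405.12 + 318.33 + 88.32 = 1210.65
Index = 1139.23 / 1210.65 × 100 = 94.1007

94.10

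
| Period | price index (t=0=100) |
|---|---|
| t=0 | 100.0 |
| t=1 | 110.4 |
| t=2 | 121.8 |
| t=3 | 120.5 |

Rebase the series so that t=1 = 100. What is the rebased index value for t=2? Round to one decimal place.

Rebased(t=2) = 121.8 / 110.4 × 100 = 110.3261

110.3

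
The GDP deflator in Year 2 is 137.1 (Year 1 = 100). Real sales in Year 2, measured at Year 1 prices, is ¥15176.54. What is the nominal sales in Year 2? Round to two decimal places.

Nominal = Real × (Index/100) = 15176.54 × (137.1/100)
        = 15176.54 × 1.371 = 20807.0363

20807.04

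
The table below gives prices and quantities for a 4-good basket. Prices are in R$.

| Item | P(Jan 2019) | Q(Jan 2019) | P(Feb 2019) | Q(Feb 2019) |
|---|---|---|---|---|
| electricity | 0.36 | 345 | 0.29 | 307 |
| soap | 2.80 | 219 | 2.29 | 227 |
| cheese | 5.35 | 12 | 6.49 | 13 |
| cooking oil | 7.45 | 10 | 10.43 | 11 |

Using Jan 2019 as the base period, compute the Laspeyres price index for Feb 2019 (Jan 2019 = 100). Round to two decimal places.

Laspeyres price index uses base-period quantities as weights.
ΣP(Feb 2019)·Q(Jan 2019) = 0.29×345 + 2.29×219 + 6.49×12 + 10.43×10 = 100.05 + 501.51 + 77.88 + 104.3 = 783.74
ΣP(Jan 2019)·Q(Jan 2019) = 0.36×345 + 2.80×219 + 5.35×12 + 7.45×10 = 124.2 + 613.2 + 64.2 + 74.5 = 876.1
Index = 783.74 / 876.1 × 100 = 89.4578

89.46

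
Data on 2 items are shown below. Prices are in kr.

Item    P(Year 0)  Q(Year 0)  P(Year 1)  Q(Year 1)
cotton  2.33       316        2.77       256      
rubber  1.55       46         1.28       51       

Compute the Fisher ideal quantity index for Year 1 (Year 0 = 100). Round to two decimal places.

83.27

Laspeyres component (base-period weights):
ΣP(Year 0)Q(Year 1) = 2.33×256 + 1.55×51 = 596.48 + 79.05 = 675.53
ΣP(Year 0)Q(Year 0) = 2.33×316 + 1.55×46 = 736.28 + 71.3 = 807.58
L = 675.53 / 807.58 × 100 = 83.6487
Paasche component (current-period weights):
ΣP(Year 1)Q(Year 1) = 2.77×256 + 1.28×51 = 709.12 + 65.28 = 774.4
ΣP(Year 1)Q(Year 0) = 2.77×316 + 1.28×46 = 875.32 + 58.88 = 934.2
P = 774.4 / 934.2 × 100 = 82.8945
Fisher = √(L × P) = √(83.6487 × 82.8945) = 83.2707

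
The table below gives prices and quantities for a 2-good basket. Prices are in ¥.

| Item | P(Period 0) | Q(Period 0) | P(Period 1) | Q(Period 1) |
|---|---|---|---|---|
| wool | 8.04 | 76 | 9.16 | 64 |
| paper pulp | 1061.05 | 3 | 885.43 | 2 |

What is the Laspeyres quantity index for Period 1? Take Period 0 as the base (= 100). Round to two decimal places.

Laspeyres quantity index uses base-period prices as weights.
ΣP(Period 0)·Q(Period 1) = 8.04×64 + 1061.05×2 = 514.56 + 2122.1 = 2636.66
ΣP(Period 0)·Q(Period 0) = 8.04×76 + 1061.05×3 = 611.04 + 3183.15 = 3794.19
Index = 2636.66 / 3794.19 × 100 = 69.4920

69.49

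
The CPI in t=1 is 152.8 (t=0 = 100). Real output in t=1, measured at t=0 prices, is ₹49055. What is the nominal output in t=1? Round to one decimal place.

Nominal = Real × (Index/100) = 49055 × (152.8/100)
        = 49055 × 1.528 = 74956.0400

74956.0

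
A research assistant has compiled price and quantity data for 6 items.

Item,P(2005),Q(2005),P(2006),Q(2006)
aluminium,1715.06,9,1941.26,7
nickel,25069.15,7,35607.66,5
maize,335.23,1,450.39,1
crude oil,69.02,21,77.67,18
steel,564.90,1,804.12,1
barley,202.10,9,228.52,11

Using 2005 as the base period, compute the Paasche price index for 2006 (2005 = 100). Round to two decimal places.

Paasche price index uses current-period quantities as weights.
ΣP(2006)·Q(2006) = 1941.26×7 + 35607.66×5 + 450.39×1 + 77.67×18 + 804.12×1 + 228.52×11 = 13588.82 + 178038.3 + 450.39 + 1398.06 + 804.12 + 2513.72 = 196793.41
ΣP(2005)·Q(2006) = 1715.06×7 + 25069.15×5 + 335.23×1 + 69.02×18 + 564.90×1 + 202.10×11 = 12005.42 + 125345.75 + 335.23 + 1242.36 + 564.9 + 2223.1 = 141716.76
Index = 196793.41 / 141716.76 × 100 = 138.8639

138.86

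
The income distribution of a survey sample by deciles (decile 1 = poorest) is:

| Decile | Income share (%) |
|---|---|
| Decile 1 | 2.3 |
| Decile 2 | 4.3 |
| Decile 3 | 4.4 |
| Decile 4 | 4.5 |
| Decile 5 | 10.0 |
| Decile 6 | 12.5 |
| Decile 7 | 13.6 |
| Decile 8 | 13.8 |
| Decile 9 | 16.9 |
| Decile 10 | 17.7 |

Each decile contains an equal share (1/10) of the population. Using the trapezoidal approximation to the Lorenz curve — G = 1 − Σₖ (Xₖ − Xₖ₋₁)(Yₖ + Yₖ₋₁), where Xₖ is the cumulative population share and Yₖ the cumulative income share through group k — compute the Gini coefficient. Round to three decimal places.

Cumulative income shares Yₖ: 0.0230, 0.0660, 0.1100, 0.1550, 0.2550, 0.3800, 0.5160, 0.6540, 0.8230, 1.0000
Σ (Xₖ−Xₖ₋₁)(Yₖ+Yₖ₋₁) = (1/10)(0.0230+0.0000) + (1/10)(0.0660+0.0230) + (1/10)(0.1100+0.0660) + (1/10)(0.1550+0.1100) + (1/10)(0.2550+0.1550) + (1/10)(0.3800+0.2550) + (1/10)(0.5160+0.3800) + (1/10)(0.6540+0.5160) + (1/10)(0.8230+0.6540) + (1/10)(1.0000+0.8230)
  = 0.0023 + 0.0089 + 0.0176 + 0.0265 + 0.0410 + 0.0635 + 0.0896 + 0.1170 + 0.1477 + 0.1823 = 0.6964
G = 1 − 0.6964 = 0.3036

0.304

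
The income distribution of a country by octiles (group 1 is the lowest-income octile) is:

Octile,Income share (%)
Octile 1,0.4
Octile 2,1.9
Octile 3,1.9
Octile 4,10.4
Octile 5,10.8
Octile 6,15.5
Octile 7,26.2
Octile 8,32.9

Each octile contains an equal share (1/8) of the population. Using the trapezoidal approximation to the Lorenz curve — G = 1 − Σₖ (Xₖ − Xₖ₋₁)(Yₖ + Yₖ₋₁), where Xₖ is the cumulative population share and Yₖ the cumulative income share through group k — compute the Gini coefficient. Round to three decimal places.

0.488

Cumulative income shares Yₖ: 0.0040, 0.0230, 0.0420, 0.1460, 0.2540, 0.4090, 0.6710, 1.0000
Σ (Xₖ−Xₖ₋₁)(Yₖ+Yₖ₋₁) = (1/8)(0.0040+0.0000) + (1/8)(0.0230+0.0040) + (1/8)(0.0420+0.0230) + (1/8)(0.1460+0.0420) + (1/8)(0.2540+0.1460) + (1/8)(0.4090+0.2540) + (1/8)(0.6710+0.4090) + (1/8)(1.0000+0.6710)
  = 0.0005 + 0.0034 + 0.0081 + 0.0235 + 0.0500 + 0.0829 + 0.1350 + 0.2089 = 0.5122
G = 1 − 0.5122 = 0.4878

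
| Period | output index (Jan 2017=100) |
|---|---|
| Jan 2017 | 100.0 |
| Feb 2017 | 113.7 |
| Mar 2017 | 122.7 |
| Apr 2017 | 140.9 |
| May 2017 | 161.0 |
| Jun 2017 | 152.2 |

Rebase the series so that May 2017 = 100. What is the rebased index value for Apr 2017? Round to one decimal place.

87.5

Rebased(Apr 2017) = 140.9 / 161.0 × 100 = 87.5155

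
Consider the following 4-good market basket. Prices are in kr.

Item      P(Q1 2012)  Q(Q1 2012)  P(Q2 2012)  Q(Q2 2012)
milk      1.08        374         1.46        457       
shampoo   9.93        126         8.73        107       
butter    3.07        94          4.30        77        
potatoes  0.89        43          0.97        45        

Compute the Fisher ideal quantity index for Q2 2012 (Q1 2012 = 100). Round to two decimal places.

93.46

Laspeyres component (base-period weights):
ΣP(Q1 2012)Q(Q2 2012) = 1.08×457 + 9.93×107 + 3.07×77 + 0.89×45 = 493.56 + 1062.51 + 236.39 + 40.05 = 1832.51
ΣP(Q1 2012)Q(Q1 2012) = 1.08×374 + 9.93×126 + 3.07×94 + 0.89×43 = 403.92 + 1251.18 + 288.58 + 38.27 = 1981.95
L = 1832.51 / 1981.95 × 100 = 92.4600
Paasche component (current-period weights):
ΣP(Q2 2012)Q(Q2 2012) = 1.46×457 + 8.73×107 + 4.30×77 + 0.97×45 = 667.22 + 934.11 + 331.1 + 43.65 = 1976.08
ΣP(Q2 2012)Q(Q1 2012) = 1.46×374 + 8.73×126 + 4.30×94 + 0.97×43 = 546.04 + 1099.98 + 404.2 + 41.71 = 2091.93
P = 1976.08 / 2091.93 × 100 = 94.4621
Fisher = √(L × P) = √(92.4600 × 94.4621) = 93.4556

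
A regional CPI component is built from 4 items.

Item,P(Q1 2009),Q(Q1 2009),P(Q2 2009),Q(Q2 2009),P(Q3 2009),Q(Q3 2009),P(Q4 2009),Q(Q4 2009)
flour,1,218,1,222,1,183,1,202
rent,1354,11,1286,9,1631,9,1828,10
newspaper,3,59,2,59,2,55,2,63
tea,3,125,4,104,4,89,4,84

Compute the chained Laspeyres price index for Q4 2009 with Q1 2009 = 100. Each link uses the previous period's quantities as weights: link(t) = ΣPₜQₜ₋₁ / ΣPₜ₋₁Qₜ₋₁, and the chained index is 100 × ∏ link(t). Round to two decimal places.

Link Q1 2009→Q2 2009:
ΣP(Q2 2009)Q(Q1 2009) = 1×218 + 1286×11 + 2×59 + 4×125 = 218 + 14146 + 118 + 500 = 14982
ΣP(Q1 2009)Q(Q1 2009) = 1×218 + 1354×11 + 3×59 + 3×125 = 218 + 14894 + 177 + 375 = 15664
link = 14982/15664 = 0.956461
Link Q2 2009→Q3 2009:
ΣP(Q3 2009)Q(Q2 2009) = 1×222 + 1631×9 + 2×59 + 4×104 = 222 + 14679 + 118 + 416 = 15435
ΣP(Q2 2009)Q(Q2 2009) = 1×222 + 1286×9 + 2×59 + 4×104 = 222 + 11574 + 118 + 416 = 12330
link = 15435/12330 = 1.251825
Link Q3 2009→Q4 2009:
ΣP(Q4 2009)Q(Q3 2009) = 1×183 + 1828×9 + 2×55 + 4×89 = 183 + 16452 + 110 + 356 = 17101
ΣP(Q3 2009)Q(Q3 2009) = 1×183 + 1631×9 + 2×55 + 4×89 = 183 + 14679 + 110 + 356 = 15328
link = 17101/15328 = 1.115671
Chained index = 100 × 0.956461 × 1.251825 × 1.115671 = 133.5816

133.58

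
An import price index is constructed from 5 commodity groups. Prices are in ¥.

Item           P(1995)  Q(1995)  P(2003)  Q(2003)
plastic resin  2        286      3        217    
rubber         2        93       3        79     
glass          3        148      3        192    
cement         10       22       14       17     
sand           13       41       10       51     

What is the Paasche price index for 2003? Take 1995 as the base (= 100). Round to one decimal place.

Paasche price index uses current-period quantities as weights.
ΣP(2003)·Q(2003) = 3×217 + 3×79 + 3×192 + 14×17 + 10×51 = 651 + 237 + 576 + 238 + 510 = 2212
ΣP(1995)·Q(2003) = 2×217 + 2×79 + 3×192 + 10×17 + 13×51 = 434 + 158 + 576 + 170 + 663 = 2001
Index = 2212 / 2001 × 100 = 110.5447

110.5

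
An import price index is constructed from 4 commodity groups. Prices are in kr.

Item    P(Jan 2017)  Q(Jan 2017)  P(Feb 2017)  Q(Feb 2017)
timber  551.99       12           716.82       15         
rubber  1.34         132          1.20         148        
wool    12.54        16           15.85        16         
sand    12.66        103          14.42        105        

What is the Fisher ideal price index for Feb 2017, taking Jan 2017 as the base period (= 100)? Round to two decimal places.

126.64

Laspeyres component (base-period weights):
ΣP(Feb 2017)Q(Jan 2017) = 716.82×12 + 1.20×132 + 15.85×16 + 14.42×103 = 8601.84 + 158.4 + 253.6 + 1485.26 = 10499.1
ΣP(Jan 2017)Q(Jan 2017) = 551.99×12 + 1.34×132 + 12.54×16 + 12.66×103 = 6623.88 + 176.88 + 200.64 + 1303.98 = 8305.38
L = 10499.1 / 8305.38 × 100 = 126.4132
Paasche component (current-period weights):
ΣP(Feb 2017)Q(Feb 2017) = 716.82×15 + 1.20×148 + 15.85×16 + 14.42×105 = 10752.3 + 177.6 + 253.6 + 1514.1 = 12697.6
ΣP(Jan 2017)Q(Feb 2017) = 551.99×15 + 1.34×148 + 12.54×16 + 12.66×105 = 8279.85 + 198.32 + 200.64 + 1329.3 = 10008.11
P = 12697.6 / 10008.11 × 100 = 126.8731
Fisher = √(L × P) = √(126.4132 × 126.8731) = 126.6430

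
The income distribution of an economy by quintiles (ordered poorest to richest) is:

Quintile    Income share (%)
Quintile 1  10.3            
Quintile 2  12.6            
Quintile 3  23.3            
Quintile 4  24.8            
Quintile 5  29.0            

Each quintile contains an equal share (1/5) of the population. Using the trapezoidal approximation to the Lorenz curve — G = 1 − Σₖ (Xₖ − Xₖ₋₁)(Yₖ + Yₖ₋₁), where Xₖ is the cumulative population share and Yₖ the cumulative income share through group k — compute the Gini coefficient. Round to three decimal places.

Cumulative income shares Yₖ: 0.1030, 0.2290, 0.4620, 0.7100, 1.0000
Σ (Xₖ−Xₖ₋₁)(Yₖ+Yₖ₋₁) = (1/5)(0.1030+0.0000) + (1/5)(0.2290+0.1030) + (1/5)(0.4620+0.2290) + (1/5)(0.7100+0.4620) + (1/5)(1.0000+0.7100)
  = 0.0206 + 0.0664 + 0.1382 + 0.2344 + 0.3420 = 0.8016
G = 1 − 0.8016 = 0.1984

0.198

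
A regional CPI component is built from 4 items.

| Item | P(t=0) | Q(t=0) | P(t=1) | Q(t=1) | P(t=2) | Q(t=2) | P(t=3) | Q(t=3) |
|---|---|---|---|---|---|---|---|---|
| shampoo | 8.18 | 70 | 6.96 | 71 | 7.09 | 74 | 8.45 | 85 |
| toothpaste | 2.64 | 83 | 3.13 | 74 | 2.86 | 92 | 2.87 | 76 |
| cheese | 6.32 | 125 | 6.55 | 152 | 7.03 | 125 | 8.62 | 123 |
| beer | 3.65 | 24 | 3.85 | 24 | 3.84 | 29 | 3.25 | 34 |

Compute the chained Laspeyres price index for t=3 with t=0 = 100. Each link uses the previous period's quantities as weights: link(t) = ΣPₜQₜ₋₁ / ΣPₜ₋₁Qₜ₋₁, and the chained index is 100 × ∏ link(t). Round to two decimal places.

119.09

Link t=0→t=1:
ΣP(t=1)Q(t=0) = 6.96×70 + 3.13×83 + 6.55×125 + 3.85×24 = 487.2 + 259.79 + 818.75 + 92.4 = 1658.14
ΣP(t=0)Q(t=0) = 8.18×70 + 2.64×83 + 6.32×125 + 3.65×24 = 572.6 + 219.12 + 790 + 87.6 = 1669.32
link = 1658.14/1669.32 = 0.993303
Link t=1→t=2:
ΣP(t=2)Q(t=1) = 7.09×71 + 2.86×74 + 7.03×152 + 3.84×24 = 503.39 + 211.64 + 1068.56 + 92.16 = 1875.75
ΣP(t=1)Q(t=1) = 6.96×71 + 3.13×74 + 6.55×152 + 3.85×24 = 494.16 + 231.62 + 995.6 + 92.4 = 1813.78
link = 1875.75/1813.78 = 1.034166
Link t=2→t=3:
ΣP(t=3)Q(t=2) = 8.45×74 + 2.87×92 + 8.62×125 + 3.25×29 = 625.3 + 264.04 + 1077.5 + 94.25 = 2061.09
ΣP(t=2)Q(t=2) = 7.09×74 + 2.86×92 + 7.03×125 + 3.84×29 = 524.66 + 263.12 + 878.75 + 111.36 = 1777.89
link = 2061.09/1777.89 = 1.159290
Chained index = 100 × 0.993303 × 1.034166 × 1.159290 = 119.0869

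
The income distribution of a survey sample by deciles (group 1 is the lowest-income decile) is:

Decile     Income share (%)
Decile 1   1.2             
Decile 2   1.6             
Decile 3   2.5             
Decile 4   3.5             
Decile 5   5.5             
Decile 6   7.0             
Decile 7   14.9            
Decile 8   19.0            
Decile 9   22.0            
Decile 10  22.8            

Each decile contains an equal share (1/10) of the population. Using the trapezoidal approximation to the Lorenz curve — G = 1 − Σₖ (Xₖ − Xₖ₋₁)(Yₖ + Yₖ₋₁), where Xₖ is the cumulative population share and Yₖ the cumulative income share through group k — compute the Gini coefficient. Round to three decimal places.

Cumulative income shares Yₖ: 0.0120, 0.0280, 0.0530, 0.0880, 0.1430, 0.2130, 0.3620, 0.5520, 0.7720, 1.0000
Σ (Xₖ−Xₖ₋₁)(Yₖ+Yₖ₋₁) = (1/10)(0.0120+0.0000) + (1/10)(0.0280+0.0120) + (1/10)(0.0530+0.0280) + (1/10)(0.0880+0.0530) + (1/10)(0.1430+0.0880) + (1/10)(0.2130+0.1430) + (1/10)(0.3620+0.2130) + (1/10)(0.5520+0.3620) + (1/10)(0.7720+0.5520) + (1/10)(1.0000+0.7720)
  = 0.0012 + 0.0040 + 0.0081 + 0.0141 + 0.0231 + 0.0356 + 0.0575 + 0.0914 + 0.1324 + 0.1772 = 0.5446
G = 1 − 0.5446 = 0.4554

0.455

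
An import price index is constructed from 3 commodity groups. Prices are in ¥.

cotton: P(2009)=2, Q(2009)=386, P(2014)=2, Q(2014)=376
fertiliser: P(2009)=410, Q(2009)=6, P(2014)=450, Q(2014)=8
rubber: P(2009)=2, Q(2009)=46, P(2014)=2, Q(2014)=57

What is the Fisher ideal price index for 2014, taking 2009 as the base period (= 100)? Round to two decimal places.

Laspeyres component (base-period weights):
ΣP(2014)Q(2009) = 2×386 + 450×6 + 2×46 = 772 + 2700 + 92 = 3564
ΣP(2009)Q(2009) = 2×386 + 410×6 + 2×46 = 772 + 2460 + 92 = 3324
L = 3564 / 3324 × 100 = 107.2202
Paasche component (current-period weights):
ΣP(2014)Q(2014) = 2×376 + 450×8 + 2×57 = 752 + 3600 + 114 = 4466
ΣP(2009)Q(2014) = 2×376 + 410×8 + 2×57 = 752 + 3280 + 114 = 4146
P = 4466 / 4146 × 100 = 107.7183
Fisher = √(L × P) = √(107.2202 × 107.7183) = 107.4690

107.47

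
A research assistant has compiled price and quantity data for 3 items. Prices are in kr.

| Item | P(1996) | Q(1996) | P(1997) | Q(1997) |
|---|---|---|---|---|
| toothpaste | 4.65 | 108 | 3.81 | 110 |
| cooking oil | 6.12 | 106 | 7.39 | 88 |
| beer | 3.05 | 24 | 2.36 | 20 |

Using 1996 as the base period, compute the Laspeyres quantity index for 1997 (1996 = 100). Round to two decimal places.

90.76

Laspeyres quantity index uses base-period prices as weights.
ΣP(1996)·Q(1997) = 4.65×110 + 6.12×88 + 3.05×20 = 511.5 + 538.56 + 61 = 1111.06
ΣP(1996)·Q(1996) = 4.65×108 + 6.12×106 + 3.05×24 = 502.2 + 648.72 + 73.2 = 1224.12
Index = 1111.06 / 1224.12 × 100 = 90.7640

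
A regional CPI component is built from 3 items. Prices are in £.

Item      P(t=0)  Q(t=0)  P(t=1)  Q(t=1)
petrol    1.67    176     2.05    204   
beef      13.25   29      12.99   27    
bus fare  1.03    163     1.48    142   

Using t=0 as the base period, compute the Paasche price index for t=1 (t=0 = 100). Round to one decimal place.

115.9

Paasche price index uses current-period quantities as weights.
ΣP(t=1)·Q(t=1) = 2.05×204 + 12.99×27 + 1.48×142 = 418.2 + 350.73 + 210.16 = 979.09
ΣP(t=0)·Q(t=1) = 1.67×204 + 13.25×27 + 1.03×142 = 340.68 + 357.75 + 146.26 = 844.69
Index = 979.09 / 844.69 × 100 = 115.9112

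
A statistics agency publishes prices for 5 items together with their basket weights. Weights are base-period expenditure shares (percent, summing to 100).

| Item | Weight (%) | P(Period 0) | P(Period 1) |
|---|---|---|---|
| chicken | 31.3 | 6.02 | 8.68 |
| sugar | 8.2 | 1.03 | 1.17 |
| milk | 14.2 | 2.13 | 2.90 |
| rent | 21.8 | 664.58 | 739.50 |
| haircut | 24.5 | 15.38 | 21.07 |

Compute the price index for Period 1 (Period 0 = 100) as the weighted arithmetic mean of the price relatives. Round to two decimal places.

131.60

chicken: 31.3 × (8.68/6.02) = 31.3 × 1.441860 = 45.1302
sugar: 8.2 × (1.17/1.03) = 8.2 × 1.135922 = 9.3146
milk: 14.2 × (2.90/2.13) = 14.2 × 1.361502 = 19.3333
rent: 21.8 × (739.50/664.58) = 21.8 × 1.112733 = 24.2576
haircut: 24.5 × (21.07/15.38) = 24.5 × 1.369961 = 33.5640
Index = Σ wᵢ·(p₁ᵢ/p₀ᵢ) = 45.1302 + 9.3146 + 19.3333 + 24.2576 + 33.5640 = 131.5997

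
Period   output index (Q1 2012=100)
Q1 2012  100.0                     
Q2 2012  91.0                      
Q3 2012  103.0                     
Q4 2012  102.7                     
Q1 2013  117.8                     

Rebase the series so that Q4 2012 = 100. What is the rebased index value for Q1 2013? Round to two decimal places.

Rebased(Q1 2013) = 117.8 / 102.7 × 100 = 114.7030

114.70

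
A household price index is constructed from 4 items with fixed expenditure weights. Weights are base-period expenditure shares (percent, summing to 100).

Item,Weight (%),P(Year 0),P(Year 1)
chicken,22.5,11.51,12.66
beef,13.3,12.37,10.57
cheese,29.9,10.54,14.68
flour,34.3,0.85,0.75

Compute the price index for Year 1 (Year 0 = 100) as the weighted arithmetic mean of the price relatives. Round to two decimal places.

chicken: 22.5 × (12.66/11.51) = 22.5 × 1.099913 = 24.7480
beef: 13.3 × (10.57/12.37) = 13.3 × 0.854487 = 11.3647
cheese: 29.9 × (14.68/10.54) = 29.9 × 1.392789 = 41.6444
flour: 34.3 × (0.75/0.85) = 34.3 × 0.882353 = 30.2647
Index = Σ wᵢ·(p₁ᵢ/p₀ᵢ) = 24.7480 + 11.3647 + 41.6444 + 30.2647 = 108.0218

108.02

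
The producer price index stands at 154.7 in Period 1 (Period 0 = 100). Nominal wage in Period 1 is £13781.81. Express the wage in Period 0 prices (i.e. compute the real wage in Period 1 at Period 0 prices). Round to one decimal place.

Real = Nominal ÷ (Index/100) = 13781.81 ÷ (154.7/100)
     = 13781.81 ÷ 1.547 = 8908.7330

8908.7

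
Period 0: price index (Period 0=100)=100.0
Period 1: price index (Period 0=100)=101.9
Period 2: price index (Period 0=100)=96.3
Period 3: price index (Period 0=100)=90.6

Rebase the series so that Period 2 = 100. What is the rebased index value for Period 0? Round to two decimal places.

103.84

Rebased(Period 0) = 100.0 / 96.3 × 100 = 103.8422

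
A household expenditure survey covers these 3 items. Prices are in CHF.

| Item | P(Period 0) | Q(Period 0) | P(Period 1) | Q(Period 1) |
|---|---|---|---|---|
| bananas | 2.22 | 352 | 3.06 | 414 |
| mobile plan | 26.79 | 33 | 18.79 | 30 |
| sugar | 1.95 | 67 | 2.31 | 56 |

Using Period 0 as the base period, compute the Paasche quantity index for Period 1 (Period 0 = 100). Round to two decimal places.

Paasche quantity index uses current-period prices as weights.
ΣP(Period 1)·Q(Period 1) = 3.06×414 + 18.79×30 + 2.31×56 = 1266.84 + 563.7 + 129.36 = 1959.9
ΣP(Period 1)·Q(Period 0) = 3.06×352 + 18.79×33 + 2.31×67 = 1077.12 + 620.07 + 154.77 = 1851.96
Index = 1959.9 / 1851.96 × 100 = 105.8284

105.83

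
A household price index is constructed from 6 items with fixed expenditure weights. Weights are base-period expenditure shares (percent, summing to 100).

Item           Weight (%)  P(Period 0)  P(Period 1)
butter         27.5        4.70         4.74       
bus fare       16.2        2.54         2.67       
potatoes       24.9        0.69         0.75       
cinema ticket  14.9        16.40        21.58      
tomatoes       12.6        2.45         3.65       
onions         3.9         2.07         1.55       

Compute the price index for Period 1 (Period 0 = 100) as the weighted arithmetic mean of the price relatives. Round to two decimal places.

113.13

butter: 27.5 × (4.74/4.70) = 27.5 × 1.008511 = 27.7340
bus fare: 16.2 × (2.67/2.54) = 16.2 × 1.051181 = 17.0291
potatoes: 24.9 × (0.75/0.69) = 24.9 × 1.086957 = 27.0652
cinema ticket: 14.9 × (21.58/16.40) = 14.9 × 1.315854 = 19.6062
tomatoes: 12.6 × (3.65/2.45) = 12.6 × 1.489796 = 18.7714
onions: 3.9 × (1.55/2.07) = 3.9 × 0.748792 = 2.9203
Index = Σ wᵢ·(p₁ᵢ/p₀ᵢ) = 27.7340 + 17.0291 + 27.0652 + 19.6062 + 18.7714 + 2.9203 = 113.1263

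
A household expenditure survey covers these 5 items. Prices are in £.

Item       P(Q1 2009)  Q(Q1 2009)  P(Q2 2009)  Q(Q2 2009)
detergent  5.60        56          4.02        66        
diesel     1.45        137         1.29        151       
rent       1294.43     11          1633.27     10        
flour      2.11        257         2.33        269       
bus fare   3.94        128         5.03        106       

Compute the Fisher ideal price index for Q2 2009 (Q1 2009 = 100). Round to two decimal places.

Laspeyres component (base-period weights):
ΣP(Q2 2009)Q(Q1 2009) = 4.02×56 + 1.29×137 + 1633.27×11 + 2.33×257 + 5.03×128 = 225.12 + 176.73 + 17965.97 + 598.81 + 643.84 = 19610.47
ΣP(Q1 2009)Q(Q1 2009) = 5.60×56 + 1.45×137 + 1294.43×11 + 2.11×257 + 3.94×128 = 313.6 + 198.65 + 14238.73 + 542.27 + 504.32 = 15797.57
L = 19610.47 / 15797.57 × 100 = 124.1360
Paasche component (current-period weights):
ΣP(Q2 2009)Q(Q2 2009) = 4.02×66 + 1.29×151 + 1633.27×10 + 2.33×269 + 5.03×106 = 265.32 + 194.79 + 16332.7 + 626.77 + 533.18 = 17952.76
ΣP(Q1 2009)Q(Q2 2009) = 5.60×66 + 1.45×151 + 1294.43×10 + 2.11×269 + 3.94×106 = 369.6 + 218.95 + 12944.3 + 567.59 + 417.64 = 14518.08
P = 17952.76 / 14518.08 × 100 = 123.6579
Fisher = √(L × P) = √(124.1360 × 123.6579) = 123.8967

123.90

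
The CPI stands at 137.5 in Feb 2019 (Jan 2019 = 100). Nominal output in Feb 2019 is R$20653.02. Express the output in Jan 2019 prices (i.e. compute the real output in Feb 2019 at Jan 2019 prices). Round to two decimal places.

Real = Nominal ÷ (Index/100) = 20653.02 ÷ (137.5/100)
     = 20653.02 ÷ 1.375 = 15020.3782

15020.38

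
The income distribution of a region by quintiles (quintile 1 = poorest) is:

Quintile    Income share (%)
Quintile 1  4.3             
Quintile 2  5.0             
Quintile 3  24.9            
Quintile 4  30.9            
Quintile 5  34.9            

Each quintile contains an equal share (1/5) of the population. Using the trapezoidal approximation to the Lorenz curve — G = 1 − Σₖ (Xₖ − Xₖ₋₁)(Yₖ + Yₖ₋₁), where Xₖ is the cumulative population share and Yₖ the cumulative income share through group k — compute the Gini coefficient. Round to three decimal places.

0.348

Cumulative income shares Yₖ: 0.0430, 0.0930, 0.3420, 0.6510, 1.0000
Σ (Xₖ−Xₖ₋₁)(Yₖ+Yₖ₋₁) = (1/5)(0.0430+0.0000) + (1/5)(0.0930+0.0430) + (1/5)(0.3420+0.0930) + (1/5)(0.6510+0.3420) + (1/5)(1.0000+0.6510)
  = 0.0086 + 0.0272 + 0.0870 + 0.1986 + 0.3302 = 0.6516
G = 1 − 0.6516 = 0.3484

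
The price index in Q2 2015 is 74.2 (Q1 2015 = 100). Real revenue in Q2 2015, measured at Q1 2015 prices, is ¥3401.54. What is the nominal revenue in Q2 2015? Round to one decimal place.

2523.9

Nominal = Real × (Index/100) = 3401.54 × (74.2/100)
        = 3401.54 × 0.742 = 2523.9427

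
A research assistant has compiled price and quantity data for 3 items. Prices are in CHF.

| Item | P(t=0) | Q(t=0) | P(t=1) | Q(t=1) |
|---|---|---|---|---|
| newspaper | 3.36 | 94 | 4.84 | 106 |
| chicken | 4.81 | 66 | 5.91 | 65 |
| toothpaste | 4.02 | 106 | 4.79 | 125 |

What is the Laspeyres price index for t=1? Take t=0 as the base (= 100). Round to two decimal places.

Laspeyres price index uses base-period quantities as weights.
ΣP(t=1)·Q(t=0) = 4.84×94 + 5.91×66 + 4.79×106 = 454.96 + 390.06 + 507.74 = 1352.76
ΣP(t=0)·Q(t=0) = 3.36×94 + 4.81×66 + 4.02×106 = 315.84 + 317.46 + 426.12 = 1059.42
Index = 1352.76 / 1059.42 × 100 = 127.6887

127.69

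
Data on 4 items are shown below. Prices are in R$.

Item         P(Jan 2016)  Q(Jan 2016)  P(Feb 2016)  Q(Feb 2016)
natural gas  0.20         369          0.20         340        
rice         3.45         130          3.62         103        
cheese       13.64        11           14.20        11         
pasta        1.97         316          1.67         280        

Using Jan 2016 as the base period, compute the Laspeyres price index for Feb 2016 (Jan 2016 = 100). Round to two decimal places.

94.86

Laspeyres price index uses base-period quantities as weights.
ΣP(Feb 2016)·Q(Jan 2016) = 0.20×369 + 3.62×130 + 14.20×11 + 1.67×316 = 73.8 + 470.6 + 156.2 + 527.72 = 1228.32
ΣP(Jan 2016)·Q(Jan 2016) = 0.20×369 + 3.45×130 + 13.64×11 + 1.97×316 = 73.8 + 448.5 + 150.04 + 622.52 = 1294.86
Index = 1228.32 / 1294.86 × 100 = 94.8612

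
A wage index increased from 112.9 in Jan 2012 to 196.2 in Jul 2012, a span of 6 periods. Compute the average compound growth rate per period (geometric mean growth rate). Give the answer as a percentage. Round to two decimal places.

Growth factor = (196.2/112.9)^(1/6) = (1.737821)^(1/6) = 1.096480
Growth rate = 1.096480 − 1 = 0.096480 = 9.6480%

9.65%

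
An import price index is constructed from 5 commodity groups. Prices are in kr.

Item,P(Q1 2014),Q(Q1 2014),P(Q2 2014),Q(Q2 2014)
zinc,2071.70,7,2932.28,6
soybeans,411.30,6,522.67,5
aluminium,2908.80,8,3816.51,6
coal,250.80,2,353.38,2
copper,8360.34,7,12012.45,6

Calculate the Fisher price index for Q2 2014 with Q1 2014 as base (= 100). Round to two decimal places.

Laspeyres component (base-period weights):
ΣP(Q2 2014)Q(Q1 2014) = 2932.28×7 + 522.67×6 + 3816.51×8 + 353.38×2 + 12012.45×7 = 20525.96 + 3136.02 + 30532.08 + 706.76 + 84087.15 = 138987.97
ΣP(Q1 2014)Q(Q1 2014) = 2071.70×7 + 411.30×6 + 2908.80×8 + 250.80×2 + 8360.34×7 = 14501.9 + 2467.8 + 23270.4 + 501.6 + 58522.38 = 99264.08
L = 138987.97 / 99264.08 × 100 = 140.0184
Paasche component (current-period weights):
ΣP(Q2 2014)Q(Q2 2014) = 2932.28×6 + 522.67×5 + 3816.51×6 + 353.38×2 + 12012.45×6 = 17593.68 + 2613.35 + 22899.06 + 706.76 + 72074.7 = 115887.55
ΣP(Q1 2014)Q(Q2 2014) = 2071.70×6 + 411.30×5 + 2908.80×6 + 250.80×2 + 8360.34×6 = 12430.2 + 2056.5 + 17452.8 + 501.6 + 50162.04 = 82603.14
P = 115887.55 / 82603.14 × 100 = 140.2944
Fisher = √(L × P) = √(140.0184 × 140.2944) = 140.1563

140.16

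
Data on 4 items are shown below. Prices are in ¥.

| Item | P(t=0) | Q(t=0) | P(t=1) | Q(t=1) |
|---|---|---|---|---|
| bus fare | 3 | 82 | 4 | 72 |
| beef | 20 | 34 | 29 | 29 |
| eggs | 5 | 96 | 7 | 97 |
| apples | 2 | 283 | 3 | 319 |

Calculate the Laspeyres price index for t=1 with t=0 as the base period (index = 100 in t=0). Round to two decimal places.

143.76

Laspeyres price index uses base-period quantities as weights.
ΣP(t=1)·Q(t=0) = 4×82 + 29×34 + 7×96 + 3×283 = 328 + 986 + 672 + 849 = 2835
ΣP(t=0)·Q(t=0) = 3×82 + 20×34 + 5×96 + 2×283 = 246 + 680 + 480 + 566 = 1972
Index = 2835 / 1972 × 100 = 143.7627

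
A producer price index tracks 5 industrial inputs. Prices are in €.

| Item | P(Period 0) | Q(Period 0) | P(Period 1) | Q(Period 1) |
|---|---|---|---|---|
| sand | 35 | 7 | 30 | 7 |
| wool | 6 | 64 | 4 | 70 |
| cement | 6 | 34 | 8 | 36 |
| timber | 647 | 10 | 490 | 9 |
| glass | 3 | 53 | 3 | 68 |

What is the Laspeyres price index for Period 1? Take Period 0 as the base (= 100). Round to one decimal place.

Laspeyres price index uses base-period quantities as weights.
ΣP(Period 1)·Q(Period 0) = 30×7 + 4×64 + 8×34 + 490×10 + 3×53 = 210 + 256 + 272 + 4900 + 159 = 5797
ΣP(Period 0)·Q(Period 0) = 35×7 + 6×64 + 6×34 + 647×10 + 3×53 = 245 + 384 + 204 + 6470 + 159 = 7462
Index = 5797 / 7462 × 100 = 77.6869

77.7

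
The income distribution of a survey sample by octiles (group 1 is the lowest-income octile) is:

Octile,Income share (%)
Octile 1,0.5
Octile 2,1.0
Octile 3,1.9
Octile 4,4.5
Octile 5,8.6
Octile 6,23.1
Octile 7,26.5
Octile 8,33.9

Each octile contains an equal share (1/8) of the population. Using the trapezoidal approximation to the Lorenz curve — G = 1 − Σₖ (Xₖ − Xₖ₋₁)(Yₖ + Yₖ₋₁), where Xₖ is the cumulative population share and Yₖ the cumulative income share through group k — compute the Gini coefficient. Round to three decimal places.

0.536

Cumulative income shares Yₖ: 0.0050, 0.0150, 0.0340, 0.0790, 0.1650, 0.3960, 0.6610, 1.0000
Σ (Xₖ−Xₖ₋₁)(Yₖ+Yₖ₋₁) = (1/8)(0.0050+0.0000) + (1/8)(0.0150+0.0050) + (1/8)(0.0340+0.0150) + (1/8)(0.0790+0.0340) + (1/8)(0.1650+0.0790) + (1/8)(0.3960+0.1650) + (1/8)(0.6610+0.3960) + (1/8)(1.0000+0.6610)
  = 0.0006 + 0.0025 + 0.0061 + 0.0141 + 0.0305 + 0.0701 + 0.1321 + 0.2076 = 0.4637
G = 1 − 0.4637 = 0.5363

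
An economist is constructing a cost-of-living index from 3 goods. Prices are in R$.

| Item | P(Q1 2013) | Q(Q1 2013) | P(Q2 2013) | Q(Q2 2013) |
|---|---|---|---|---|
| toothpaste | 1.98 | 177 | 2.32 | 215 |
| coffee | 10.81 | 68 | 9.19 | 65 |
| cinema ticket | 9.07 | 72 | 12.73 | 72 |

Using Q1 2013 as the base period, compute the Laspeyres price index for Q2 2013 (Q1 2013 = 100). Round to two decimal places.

112.28

Laspeyres price index uses base-period quantities as weights.
ΣP(Q2 2013)·Q(Q1 2013) = 2.32×177 + 9.19×68 + 12.73×72 = 410.64 + 624.92 + 916.56 = 1952.12
ΣP(Q1 2013)·Q(Q1 2013) = 1.98×177 + 10.81×68 + 9.07×72 = 350.46 + 735.08 + 653.04 = 1738.58
Index = 1952.12 / 1738.58 × 100 = 112.2824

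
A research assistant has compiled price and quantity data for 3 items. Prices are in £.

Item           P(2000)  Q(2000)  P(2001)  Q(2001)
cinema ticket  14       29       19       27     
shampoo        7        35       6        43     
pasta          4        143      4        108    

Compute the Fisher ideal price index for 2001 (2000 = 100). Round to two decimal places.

Laspeyres component (base-period weights):
ΣP(2001)Q(2000) = 19×29 + 6×35 + 4×143 = 551 + 210 + 572 = 1333
ΣP(2000)Q(2000) = 14×29 + 7×35 + 4×143 = 406 + 245 + 572 = 1223
L = 1333 / 1223 × 100 = 108.9943
Paasche component (current-period weights):
ΣP(2001)Q(2001) = 19×27 + 6×43 + 4×108 = 513 + 258 + 432 = 1203
ΣP(2000)Q(2001) = 14×27 + 7×43 + 4×108 = 378 + 301 + 432 = 1111
P = 1203 / 1111 × 100 = 108.2808
Fisher = √(L × P) = √(108.9943 × 108.2808) = 108.6370

108.64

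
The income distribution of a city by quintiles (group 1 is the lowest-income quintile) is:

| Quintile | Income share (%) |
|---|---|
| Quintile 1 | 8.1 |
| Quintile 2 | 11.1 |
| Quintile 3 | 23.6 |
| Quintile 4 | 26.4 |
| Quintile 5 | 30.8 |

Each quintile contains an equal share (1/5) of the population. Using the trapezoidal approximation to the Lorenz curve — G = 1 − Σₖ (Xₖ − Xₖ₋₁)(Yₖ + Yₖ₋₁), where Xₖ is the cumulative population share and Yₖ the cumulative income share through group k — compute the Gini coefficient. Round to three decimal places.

Cumulative income shares Yₖ: 0.0810, 0.1920, 0.4280, 0.6920, 1.0000
Σ (Xₖ−Xₖ₋₁)(Yₖ+Yₖ₋₁) = (1/5)(0.0810+0.0000) + (1/5)(0.1920+0.0810) + (1/5)(0.4280+0.1920) + (1/5)(0.6920+0.4280) + (1/5)(1.0000+0.6920)
  = 0.0162 + 0.0546 + 0.1240 + 0.2240 + 0.3384 = 0.7572
G = 1 − 0.7572 = 0.2428

0.243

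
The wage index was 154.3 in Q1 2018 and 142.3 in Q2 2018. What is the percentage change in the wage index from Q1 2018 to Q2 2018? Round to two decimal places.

Change = (142.3 − 154.3) / 154.3 × 100
       = -12.0 / 154.3 × 100 = -7.7771%

-7.78%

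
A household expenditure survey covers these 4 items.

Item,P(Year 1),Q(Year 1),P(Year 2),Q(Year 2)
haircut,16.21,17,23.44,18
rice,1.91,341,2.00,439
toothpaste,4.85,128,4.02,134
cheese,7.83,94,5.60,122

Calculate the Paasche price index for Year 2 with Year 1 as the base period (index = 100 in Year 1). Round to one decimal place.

92.2

Paasche price index uses current-period quantities as weights.
ΣP(Year 2)·Q(Year 2) = 23.44×18 + 2.00×439 + 4.02×134 + 5.60×122 = 421.92 + 878 + 538.68 + 683.2 = 2521.8
ΣP(Year 1)·Q(Year 2) = 16.21×18 + 1.91×439 + 4.85×134 + 7.83×122 = 291.78 + 838.49 + 649.9 + 955.26 = 2735.43
Index = 2521.8 / 2735.43 × 100 = 92.1903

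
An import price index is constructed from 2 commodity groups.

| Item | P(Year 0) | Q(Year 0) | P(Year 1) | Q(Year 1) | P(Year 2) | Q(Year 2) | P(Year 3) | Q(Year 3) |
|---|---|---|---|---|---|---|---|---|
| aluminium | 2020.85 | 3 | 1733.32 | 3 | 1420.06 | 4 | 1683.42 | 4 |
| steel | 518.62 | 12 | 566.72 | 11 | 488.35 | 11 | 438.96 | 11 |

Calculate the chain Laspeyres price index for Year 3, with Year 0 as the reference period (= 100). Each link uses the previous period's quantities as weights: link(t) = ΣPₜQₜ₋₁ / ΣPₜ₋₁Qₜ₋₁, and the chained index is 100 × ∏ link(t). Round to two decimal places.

Link Year 0→Year 1:
ΣP(Year 1)Q(Year 0) = 1733.32×3 + 566.72×12 = 5199.96 + 6800.64 = 12000.6
ΣP(Year 0)Q(Year 0) = 2020.85×3 + 518.62×12 = 6062.55 + 6223.44 = 12285.99
link = 12000.6/12285.99 = 0.976771
Link Year 1→Year 2:
ΣP(Year 2)Q(Year 1) = 1420.06×3 + 488.35×11 = 4260.18 + 5371.85 = 9632.03
ΣP(Year 1)Q(Year 1) = 1733.32×3 + 566.72×11 = 5199.96 + 6233.92 = 11433.88
link = 9632.03/11433.88 = 0.842411
Link Year 2→Year 3:
ΣP(Year 3)Q(Year 2) = 1683.42×4 + 438.96×11 = 6733.68 + 4828.56 = 11562.24
ΣP(Year 2)Q(Year 2) = 1420.06×4 + 488.35×11 = 5680.24 + 5371.85 = 11052.09
link = 11562.24/11052.09 = 1.046159
Chained index = 100 × 0.976771 × 0.842411 × 1.046159 = 86.0824

86.08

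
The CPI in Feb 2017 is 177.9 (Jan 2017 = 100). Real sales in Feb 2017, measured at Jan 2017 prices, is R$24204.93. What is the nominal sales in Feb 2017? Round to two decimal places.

Nominal = Real × (Index/100) = 24204.93 × (177.9/100)
        = 24204.93 × 1.779 = 43060.5705

43060.57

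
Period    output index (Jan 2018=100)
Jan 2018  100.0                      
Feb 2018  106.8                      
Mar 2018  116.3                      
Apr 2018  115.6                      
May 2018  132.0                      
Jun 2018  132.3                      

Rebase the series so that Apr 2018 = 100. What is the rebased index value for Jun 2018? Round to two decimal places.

114.45

Rebased(Jun 2018) = 132.3 / 115.6 × 100 = 114.4464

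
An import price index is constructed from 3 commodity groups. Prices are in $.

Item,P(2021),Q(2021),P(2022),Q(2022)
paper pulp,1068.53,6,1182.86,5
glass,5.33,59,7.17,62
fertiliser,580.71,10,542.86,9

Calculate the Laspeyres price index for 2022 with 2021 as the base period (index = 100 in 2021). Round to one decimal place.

103.3

Laspeyres price index uses base-period quantities as weights.
ΣP(2022)·Q(2021) = 1182.86×6 + 7.17×59 + 542.86×10 = 7097.16 + 423.03 + 5428.6 = 12948.79
ΣP(2021)·Q(2021) = 1068.53×6 + 5.33×59 + 580.71×10 = 6411.18 + 314.47 + 5807.1 = 12532.75
Index = 12948.79 / 12532.75 × 100 = 103.3196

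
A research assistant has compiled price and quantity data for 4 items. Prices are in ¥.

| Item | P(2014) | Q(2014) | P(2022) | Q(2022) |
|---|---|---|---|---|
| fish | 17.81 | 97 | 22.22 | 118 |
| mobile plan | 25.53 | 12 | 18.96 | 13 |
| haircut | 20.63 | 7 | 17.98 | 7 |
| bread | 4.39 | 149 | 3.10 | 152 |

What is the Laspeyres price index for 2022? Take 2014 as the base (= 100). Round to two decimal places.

104.88

Laspeyres price index uses base-period quantities as weights.
ΣP(2022)·Q(2014) = 22.22×97 + 18.96×12 + 17.98×7 + 3.10×149 = 2155.34 + 227.52 + 125.86 + 461.9 = 2970.62
ΣP(2014)·Q(2014) = 17.81×97 + 25.53×12 + 20.63×7 + 4.39×149 = 1727.57 + 306.36 + 144.41 + 654.11 = 2832.45
Index = 2970.62 / 2832.45 × 100 = 104.8781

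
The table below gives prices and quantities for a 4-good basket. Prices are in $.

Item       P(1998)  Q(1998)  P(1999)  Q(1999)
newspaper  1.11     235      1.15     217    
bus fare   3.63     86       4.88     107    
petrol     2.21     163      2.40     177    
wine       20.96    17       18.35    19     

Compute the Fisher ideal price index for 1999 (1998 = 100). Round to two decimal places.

108.47

Laspeyres component (base-period weights):
ΣP(1999)Q(1998) = 1.15×235 + 4.88×86 + 2.40×163 + 18.35×17 = 270.25 + 419.68 + 391.2 + 311.95 = 1393.08
ΣP(1998)Q(1998) = 1.11×235 + 3.63×86 + 2.21×163 + 20.96×17 = 260.85 + 312.18 + 360.23 + 356.32 = 1289.58
L = 1393.08 / 1289.58 × 100 = 108.0259
Paasche component (current-period weights):
ΣP(1999)Q(1999) = 1.15×217 + 4.88×107 + 2.40×177 + 18.35×19 = 249.55 + 522.16 + 424.8 + 348.65 = 1545.16
ΣP(1998)Q(1999) = 1.11×217 + 3.63×107 + 2.21×177 + 20.96×19 = 240.87 + 388.41 + 391.17 + 398.24 = 1418.69
P = 1545.16 / 1418.69 × 100 = 108.9146
Fisher = √(L × P) = √(108.0259 × 108.9146) = 108.4693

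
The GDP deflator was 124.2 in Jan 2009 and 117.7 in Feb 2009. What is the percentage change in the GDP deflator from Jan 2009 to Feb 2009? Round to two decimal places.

-5.23%

Change = (117.7 − 124.2) / 124.2 × 100
       = -6.5 / 124.2 × 100 = -5.2335%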